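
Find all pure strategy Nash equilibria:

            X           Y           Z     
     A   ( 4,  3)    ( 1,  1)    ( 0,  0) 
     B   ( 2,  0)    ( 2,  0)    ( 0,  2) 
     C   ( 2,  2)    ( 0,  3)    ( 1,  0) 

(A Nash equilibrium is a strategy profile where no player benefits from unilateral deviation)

Nash equilibrium: (A, X)

Work:
Best responses:
  P1 vs X: payoffs [4, 2, 2] → best response A (payoff 4)
  P1 vs Y: payoffs [1, 2, 0] → best response B (payoff 2)
  P1 vs Z: payoffs [0, 0, 1] → best response C (payoff 1)
  P2 vs A: payoffs [3, 1, 0] → best response X (payoff 3)
  P2 vs B: payoffs [0, 0, 2] → best response Z (payoff 2)
  P2 vs C: payoffs [2, 3, 0] → best response Y (payoff 3)
Mutual best responses: (A,X) → Nash equilibria.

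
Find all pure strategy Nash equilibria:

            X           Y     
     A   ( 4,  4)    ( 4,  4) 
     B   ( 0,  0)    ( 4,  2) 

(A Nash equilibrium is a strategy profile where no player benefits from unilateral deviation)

Nash equilibrium: (A, X), (A, Y), (B, Y)

Work:
Best responses:
  P1 vs X: payoffs [4, 0] → best response A (payoff 4)
  P1 vs Y: payoffs [4, 4] → best response A/B (payoff 4)
  P2 vs A: payoffs [4, 4] → best response X/Y (payoff 4)
  P2 vs B: payoffs [0, 2] → best response Y (payoff 2)
Mutual best responses: (A,X), (A,Y), (B,Y) → Nash equilibria.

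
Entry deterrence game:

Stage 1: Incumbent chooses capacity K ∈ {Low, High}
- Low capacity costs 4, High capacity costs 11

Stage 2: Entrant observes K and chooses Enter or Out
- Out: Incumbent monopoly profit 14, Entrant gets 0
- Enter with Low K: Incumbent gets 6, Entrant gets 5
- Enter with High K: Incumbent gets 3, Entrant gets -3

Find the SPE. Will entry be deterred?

SPE: (High, Enter|Low, Out|High); Entry deterred. Incumbent net profit = 3

Work:
After Low K: Entrant enters (5 > 0)
After High K: Entrant stays out (-3 < 0)
Incumbent: Low → 6−4=2, High → 14−11=3
Incumbent chooses High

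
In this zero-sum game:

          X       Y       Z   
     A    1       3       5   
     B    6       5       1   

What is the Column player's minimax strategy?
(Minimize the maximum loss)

Column should play Y or Z (all achieve the minimum), value = 5

Work:
Column player minimizes Row's maximum payoff:
Column X: max payoff to Row = 6
Column Y: max payoff to Row = 5
Column Z: max payoff to Row = 5
Minimum is 5, achieved by columns Y, Z (tied).
Each of Y or Z is a minimax strategy.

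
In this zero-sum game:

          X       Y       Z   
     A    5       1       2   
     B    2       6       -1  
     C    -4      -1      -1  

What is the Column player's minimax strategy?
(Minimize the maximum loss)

Column should play Z, value = 2

Work:
Column player minimizes Row's maximum payoff:
Column X: max payoff to Row = 5
Column Y: max payoff to Row = 6
Column Z: max payoff to Row = 2
Minimum is 2, achieved by column Z.
Minimax strategy: Z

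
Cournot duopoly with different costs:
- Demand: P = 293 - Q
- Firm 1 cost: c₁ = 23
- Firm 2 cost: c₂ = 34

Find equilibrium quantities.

q₁* = 93.67, q₂* = 82.67

Work:
Reaction: q₁ = (293 - 23 - q₂)/2
Reaction: q₂ = (293 - 34 - q₁)/2
Solve simultaneously:
q₁* = (293 - 2×23 + 34)/3 = 93.67
q₂* = (293 - 2×34 + 23)/3 = 82.67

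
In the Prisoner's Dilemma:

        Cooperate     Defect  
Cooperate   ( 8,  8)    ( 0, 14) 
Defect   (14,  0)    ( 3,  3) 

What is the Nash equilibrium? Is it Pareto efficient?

(Defect, Defect) is NE; not Pareto efficient

Work:
Defect dominates Cooperate for both players:
If P2 cooperates: Defect (14) > Cooperate (8)
If P2 defects: Defect (3) > Cooperate (0)
NE: (Defect, Defect) with payoff (3, 3)
But (Cooperate, Cooperate) = (8, 8) Pareto dominates (3, 3)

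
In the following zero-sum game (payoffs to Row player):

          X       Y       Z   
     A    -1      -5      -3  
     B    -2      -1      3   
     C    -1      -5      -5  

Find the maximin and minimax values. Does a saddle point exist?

Maximin = -2, Minimax = -1, Saddle: False

Work:
Row minimums: [-5, -2, -5] → maximin = -2
Column maximums: [-1, -1, 3] → minimax = -1
No saddle point (maximin ≠ minimax). Mixed strategy needed.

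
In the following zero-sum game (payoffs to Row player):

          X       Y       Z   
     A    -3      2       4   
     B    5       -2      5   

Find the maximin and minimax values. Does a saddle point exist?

Maximin = -2, Minimax = 2, Saddle: False

Work:
Row minimums: [-3, -2] → maximin = -2
Column maximums: [5, 2, 5] → minimax = 2
No saddle point (maximin ≠ minimax). Mixed strategy needed.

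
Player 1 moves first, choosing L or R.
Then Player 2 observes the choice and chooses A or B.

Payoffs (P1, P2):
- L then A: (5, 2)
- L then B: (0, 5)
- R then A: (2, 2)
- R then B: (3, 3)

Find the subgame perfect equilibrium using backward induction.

P1 plays R, P2 plays B after L and B after R; Payoff (3, 3)

Work:
Backward induction:
After L: P2 chooses B → P1 gets 0
After R: P2 chooses B → P1 gets 3
P1 chooses R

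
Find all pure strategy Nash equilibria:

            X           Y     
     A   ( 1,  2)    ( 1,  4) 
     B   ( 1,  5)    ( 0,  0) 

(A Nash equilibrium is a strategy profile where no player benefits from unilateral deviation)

Nash equilibrium: (A, Y), (B, X)

Work:
Best responses:
  P1 vs X: payoffs [1, 1] → best response A/B (payoff 1)
  P1 vs Y: payoffs [1, 0] → best response A (payoff 1)
  P2 vs A: payoffs [2, 4] → best response Y (payoff 4)
  P2 vs B: payoffs [5, 0] → best response X (payoff 5)
Mutual best responses: (A,Y), (B,X) → Nash equilibria.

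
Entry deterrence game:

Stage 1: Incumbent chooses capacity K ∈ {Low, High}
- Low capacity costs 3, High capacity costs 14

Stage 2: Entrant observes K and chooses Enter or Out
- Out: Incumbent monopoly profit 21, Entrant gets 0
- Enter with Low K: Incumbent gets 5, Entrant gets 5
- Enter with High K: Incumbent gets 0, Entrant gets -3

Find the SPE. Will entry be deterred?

SPE: (High, Enter|Low, Out|High); Entry deterred. Incumbent net profit = 7

Work:
After Low K: Entrant enters (5 > 0)
After High K: Entrant stays out (-3 < 0)
Incumbent: Low → 5−3=2, High → 21−14=7
Incumbent chooses High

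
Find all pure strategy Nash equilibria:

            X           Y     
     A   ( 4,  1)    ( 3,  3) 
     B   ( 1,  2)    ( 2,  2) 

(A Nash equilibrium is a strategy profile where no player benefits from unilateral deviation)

Nash equilibrium: (A, Y)

Work:
Best responses:
  P1 vs X: payoffs [4, 1] → best response A (payoff 4)
  P1 vs Y: payoffs [3, 2] → best response A (payoff 3)
  P2 vs A: payoffs [1, 3] → best response Y (payoff 3)
  P2 vs B: payoffs [2, 2] → best response X/Y (payoff 2)
Mutual best responses: (A,Y) → Nash equilibria.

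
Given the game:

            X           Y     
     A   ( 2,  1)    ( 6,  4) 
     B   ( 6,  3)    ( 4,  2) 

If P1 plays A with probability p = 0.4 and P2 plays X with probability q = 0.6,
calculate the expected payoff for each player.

E[P1] = 4.56, E[P2] = 2.44

Work:
E[P1] = p·q·π₁(A,X) + p·(1-q)·π₁(A,Y) + (1-p)·q·π₁(B,X) + (1-p)·(1-q)·π₁(B,Y)
= 0.4·0.6·2 + 0.4·0.4·6 + 0.6·0.6·6 + 0.6·0.4·4
= 4.56

E[P2] = 2.44 (similar calculation)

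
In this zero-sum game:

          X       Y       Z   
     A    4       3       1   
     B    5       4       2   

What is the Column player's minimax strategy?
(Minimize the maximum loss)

Column should play Z, value = 2

Work:
Column player minimizes Row's maximum payoff:
Column X: max payoff to Row = 5
Column Y: max payoff to Row = 4
Column Z: max payoff to Row = 2
Minimum is 2, achieved by column Z.
Minimax strategy: Z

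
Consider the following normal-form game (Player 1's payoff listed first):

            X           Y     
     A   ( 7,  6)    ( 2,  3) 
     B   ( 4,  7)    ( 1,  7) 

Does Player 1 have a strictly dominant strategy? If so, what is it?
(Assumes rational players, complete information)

Yes, Player 1's strictly dominant strategy is A

Work:
A strategy strictly dominates another if it gives a strictly higher payoff against every opponent action. Compare each pair of P1's strategies column-by-column:
  A vs B: [7 vs 4, 2 vs 1] → A strictly dominates B
  B vs A: [4 vs 7, 1 vs 2] → B does not strictly dominate A (column X: 4 ≤ 7)
A strictly dominates every other strategy → strictly dominant.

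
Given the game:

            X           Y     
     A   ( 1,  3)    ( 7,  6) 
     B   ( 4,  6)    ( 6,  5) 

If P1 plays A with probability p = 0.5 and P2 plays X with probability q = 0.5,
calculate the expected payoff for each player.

E[P1] = 4.5, E[P2] = 5.0

Work:
E[P1] = p·q·π₁(A,X) + p·(1-q)·π₁(A,Y) + (1-p)·q·π₁(B,X) + (1-p)·(1-q)·π₁(B,Y)
= 0.5·0.5·1 + 0.5·0.5·7 + 0.5·0.5·4 + 0.5·0.5·6
= 4.5

E[P2] = 5.0 (similar calculation)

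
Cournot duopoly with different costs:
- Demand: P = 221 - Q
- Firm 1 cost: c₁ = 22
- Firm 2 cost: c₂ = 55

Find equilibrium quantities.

q₁* = 77.33, q₂* = 44.33

Work:
Reaction: q₁ = (221 - 22 - q₂)/2
Reaction: q₂ = (221 - 55 - q₁)/2
Solve simultaneously:
q₁* = (221 - 2×22 + 55)/3 = 77.33
q₂* = (221 - 2×55 + 22)/3 = 44.33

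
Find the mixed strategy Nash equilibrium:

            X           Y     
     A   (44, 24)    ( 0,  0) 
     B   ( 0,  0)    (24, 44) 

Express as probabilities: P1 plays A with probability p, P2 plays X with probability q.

p = 0.6471, q = 0.3529

Work:
Find probabilities that make opponent indifferent:
P2 chooses q to make P1 indifferent between A and B
P1 chooses p to make P2 indifferent between X and Y
Mixed NE: P1 plays (A: 0.6471, B: 0.3529), P2 plays (X: 0.3529, Y: 0.6471)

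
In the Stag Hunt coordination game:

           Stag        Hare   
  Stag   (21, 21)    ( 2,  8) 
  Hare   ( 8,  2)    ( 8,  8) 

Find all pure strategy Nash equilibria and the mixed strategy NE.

Pure NE: (Stag, Stag) and (Hare, Hare); Mixed NE: p = 0.3158, q = 0.3158

Work:
Check pure NE:
(Stag, Stag): (21, 21) - no unilateral deviation beneficial
(Hare, Hare): (8, 8) - no unilateral deviation beneficial
Mixed NE: P1 plays Stag with p = 0.3158, P2 plays Stag with q = 0.3158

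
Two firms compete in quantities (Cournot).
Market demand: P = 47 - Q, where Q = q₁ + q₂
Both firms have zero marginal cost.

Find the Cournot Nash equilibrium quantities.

q₁* = q₂* = 15.67; P* = 15.67

Work:
Profit: π_i = P·q_i = (a - q_i - q_j)·q_i
FOC: ∂π_i/∂q_i = a - 2q_i - q_j = 0
Reaction function: q_i = (47 - q_j)/2
Symmetry: q* = 47/3 = 15.67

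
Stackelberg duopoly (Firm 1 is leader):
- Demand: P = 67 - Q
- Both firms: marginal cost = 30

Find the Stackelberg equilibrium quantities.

q₁* (leader) = 18.5, q₂* (follower) = 9.25

Work:
Follower's reaction: q₂ = (a - c - q₁)/2
Leader substitutes: π₁ = q₁·(a - q₁ - (a-c-q₁)/2 - c)
FOC: q₁* = (67 - 30)/2 = 18.50
Then: q₂* = (67 - 30 - 18.5)/2 = 9.25
Leader has first-mover advantage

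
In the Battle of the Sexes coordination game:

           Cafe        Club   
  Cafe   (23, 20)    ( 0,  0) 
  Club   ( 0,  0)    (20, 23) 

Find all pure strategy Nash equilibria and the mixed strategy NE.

Pure NE: (Cafe, Cafe) and (Club, Club); Mixed NE: p = 0.5349, q = 0.4651

Work:
Check pure NE:
(Cafe, Cafe): (23, 20) - no unilateral deviation beneficial
(Club, Club): (20, 23) - no unilateral deviation beneficial
Mixed NE: P1 plays Cafe with p = 0.5349, P2 plays Cafe with q = 0.4651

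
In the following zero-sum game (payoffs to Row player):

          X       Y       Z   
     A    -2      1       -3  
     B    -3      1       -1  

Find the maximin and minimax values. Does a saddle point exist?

Maximin = -3, Minimax = -2, Saddle: False

Work:
Row minimums: [-3, -3] → maximin = -3
Column maximums: [-2, 1, -1] → minimax = -2
No saddle point (maximin ≠ minimax). Mixed strategy needed.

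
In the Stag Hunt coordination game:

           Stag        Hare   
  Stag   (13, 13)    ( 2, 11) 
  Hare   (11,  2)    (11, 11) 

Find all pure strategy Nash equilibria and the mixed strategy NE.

Pure NE: (Stag, Stag) and (Hare, Hare); Mixed NE: p = 0.8182, q = 0.8182

Work:
Check pure NE:
(Stag, Stag): (13, 13) - no unilateral deviation beneficial
(Hare, Hare): (11, 11) - no unilateral deviation beneficial
Mixed NE: P1 plays Stag with p = 0.8182, P2 plays Stag with q = 0.8182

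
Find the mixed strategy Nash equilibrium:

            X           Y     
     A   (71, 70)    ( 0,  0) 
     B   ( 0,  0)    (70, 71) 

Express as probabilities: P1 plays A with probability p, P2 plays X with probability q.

p = 0.5035, q = 0.4965

Work:
Find probabilities that make opponent indifferent:
P2 chooses q to make P1 indifferent between A and B
P1 chooses p to make P2 indifferent between X and Y
Mixed NE: P1 plays (A: 0.5035, B: 0.4965), P2 plays (X: 0.4965, Y: 0.5035)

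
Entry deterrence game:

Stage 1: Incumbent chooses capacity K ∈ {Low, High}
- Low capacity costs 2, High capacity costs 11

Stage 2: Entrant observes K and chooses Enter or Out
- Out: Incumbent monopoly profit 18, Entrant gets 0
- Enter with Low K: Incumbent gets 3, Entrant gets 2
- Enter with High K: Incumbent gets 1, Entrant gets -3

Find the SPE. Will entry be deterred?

SPE: (High, Enter|Low, Out|High); Entry deterred. Incumbent net profit = 7

Work:
After Low K: Entrant enters (2 > 0)
After High K: Entrant stays out (-3 < 0)
Incumbent: Low → 3−2=1, High → 18−11=7
Incumbent chooses High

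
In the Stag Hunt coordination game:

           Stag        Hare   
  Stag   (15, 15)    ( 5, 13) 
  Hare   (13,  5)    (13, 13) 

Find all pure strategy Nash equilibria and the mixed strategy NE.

Pure NE: (Stag, Stag) and (Hare, Hare); Mixed NE: p = 0.8, q = 0.8

Work:
Check pure NE:
(Stag, Stag): (15, 15) - no unilateral deviation beneficial
(Hare, Hare): (13, 13) - no unilateral deviation beneficial
Mixed NE: P1 plays Stag with p = 0.8, P2 plays Stag with q = 0.8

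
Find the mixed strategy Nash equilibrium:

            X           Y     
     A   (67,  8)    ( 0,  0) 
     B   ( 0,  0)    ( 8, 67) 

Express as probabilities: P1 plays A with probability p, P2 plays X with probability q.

p = 0.8933, q = 0.1067

Work:
Find probabilities that make opponent indifferent:
P2 chooses q to make P1 indifferent between A and B
P1 chooses p to make P2 indifferent between X and Y
Mixed NE: P1 plays (A: 0.8933, B: 0.1067), P2 plays (X: 0.1067, Y: 0.8933)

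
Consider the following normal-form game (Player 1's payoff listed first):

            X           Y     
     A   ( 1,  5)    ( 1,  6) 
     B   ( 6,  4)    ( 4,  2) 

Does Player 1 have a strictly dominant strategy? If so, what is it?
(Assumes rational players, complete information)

Yes, Player 1's strictly dominant strategy is B

Work:
A strategy strictly dominates another if it gives a strictly higher payoff against every opponent action. Compare each pair of P1's strategies column-by-column:
  A vs B: [1 vs 6, 1 vs 4] → A does not strictly dominate B (column X: 1 ≤ 6)
  B vs A: [6 vs 1, 4 vs 1] → B strictly dominates A
B strictly dominates every other strategy → strictly dominant.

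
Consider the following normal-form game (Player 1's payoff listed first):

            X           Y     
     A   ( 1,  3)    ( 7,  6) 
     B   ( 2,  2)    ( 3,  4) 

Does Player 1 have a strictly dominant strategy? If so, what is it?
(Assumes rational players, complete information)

No strictly dominant strategy exists for Player 1

Work:
A strategy strictly dominates another if it gives a strictly higher payoff against every opponent action. Compare each pair of P1's strategies column-by-column:
  A vs B: [1 vs 2, 7 vs 3] → A does not strictly dominate B (column X: 1 ≤ 2)
  B vs A: [2 vs 1, 3 vs 7] → B does not strictly dominate A (column Y: 3 ≤ 7)
No single strategy strictly dominates all others → no strictly dominant strategy.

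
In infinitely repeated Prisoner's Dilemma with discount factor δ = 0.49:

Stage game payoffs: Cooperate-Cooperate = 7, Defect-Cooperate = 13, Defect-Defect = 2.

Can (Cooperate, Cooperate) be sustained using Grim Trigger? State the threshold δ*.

δ* = 0.5455; since δ = 0.49 < 0.5455, cooperation cannot be sustained

Work:
For Grim Trigger:
Cooperate forever: 7/(1-δ)
Defect then punished: 13 + 2·δ/(1-δ)
Need: 7/(1-δ) ≥ 13 + 2·δ/(1-δ)
Solving: δ ≥ (T-R)/(T-P) = (13-7)/(13-2) = 0.5455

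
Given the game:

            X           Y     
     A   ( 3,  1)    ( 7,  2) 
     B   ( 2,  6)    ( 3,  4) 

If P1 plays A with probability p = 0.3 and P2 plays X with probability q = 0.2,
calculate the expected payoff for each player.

E[P1] = 3.82, E[P2] = 3.62

Work:
E[P1] = p·q·π₁(A,X) + p·(1-q)·π₁(A,Y) + (1-p)·q·π₁(B,X) + (1-p)·(1-q)·π₁(B,Y)
= 0.3·0.2·3 + 0.3·0.8·7 + 0.7·0.2·2 + 0.7·0.8·3
= 3.82

E[P2] = 3.62 (similar calculation)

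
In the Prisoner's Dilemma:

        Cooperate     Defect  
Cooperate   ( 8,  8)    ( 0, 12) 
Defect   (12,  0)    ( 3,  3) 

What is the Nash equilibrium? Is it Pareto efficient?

(Defect, Defect) is NE; not Pareto efficient

Work:
Defect dominates Cooperate for both players:
If P2 cooperates: Defect (12) > Cooperate (8)
If P2 defects: Defect (3) > Cooperate (0)
NE: (Defect, Defect) with payoff (3, 3)
But (Cooperate, Cooperate) = (8, 8) Pareto dominates (3, 3)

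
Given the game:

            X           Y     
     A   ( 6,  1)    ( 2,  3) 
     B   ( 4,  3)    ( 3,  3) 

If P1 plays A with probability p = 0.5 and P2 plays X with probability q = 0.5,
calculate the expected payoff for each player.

E[P1] = 3.75, E[P2] = 2.5

Work:
E[P1] = p·q·π₁(A,X) + p·(1-q)·π₁(A,Y) + (1-p)·q·π₁(B,X) + (1-p)·(1-q)·π₁(B,Y)
= 0.5·0.5·6 + 0.5·0.5·2 + 0.5·0.5·4 + 0.5·0.5·3
= 3.75

E[P2] = 2.5 (similar calculation)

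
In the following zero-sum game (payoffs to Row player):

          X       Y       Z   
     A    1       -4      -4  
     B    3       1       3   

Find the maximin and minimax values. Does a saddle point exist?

Maximin = 1, Minimax = 1, Saddle: True

Work:
Row minimums: [-4, 1] → maximin = 1
Column maximums: [3, 1, 3] → minimax = 1
Saddle point exists! Game value = 1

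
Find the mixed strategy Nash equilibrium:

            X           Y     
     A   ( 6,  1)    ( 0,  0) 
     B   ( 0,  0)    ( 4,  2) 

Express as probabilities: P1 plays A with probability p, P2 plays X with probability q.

p = 0.6667, q = 0.4

Work:
Find probabilities that make opponent indifferent:
P2 chooses q to make P1 indifferent between A and B
P1 chooses p to make P2 indifferent between X and Y
Mixed NE: P1 plays (A: 0.6667, B: 0.3333), P2 plays (X: 0.4, Y: 0.6)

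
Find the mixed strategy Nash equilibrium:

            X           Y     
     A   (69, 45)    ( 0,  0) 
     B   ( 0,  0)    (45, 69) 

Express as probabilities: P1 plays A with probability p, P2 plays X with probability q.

p = 0.6053, q = 0.3947

Work:
Find probabilities that make opponent indifferent:
P2 chooses q to make P1 indifferent between A and B
P1 chooses p to make P2 indifferent between X and Y
Mixed NE: P1 plays (A: 0.6053, B: 0.3947), P2 plays (X: 0.3947, Y: 0.6053)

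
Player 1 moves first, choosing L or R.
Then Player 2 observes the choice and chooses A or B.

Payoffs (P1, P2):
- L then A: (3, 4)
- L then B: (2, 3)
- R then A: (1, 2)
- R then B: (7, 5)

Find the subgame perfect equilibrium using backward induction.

P1 plays R, P2 plays A after L and B after R; Payoff (7, 5)

Work:
Backward induction:
After L: P2 chooses A → P1 gets 3
After R: P2 chooses B → P1 gets 7
P1 chooses R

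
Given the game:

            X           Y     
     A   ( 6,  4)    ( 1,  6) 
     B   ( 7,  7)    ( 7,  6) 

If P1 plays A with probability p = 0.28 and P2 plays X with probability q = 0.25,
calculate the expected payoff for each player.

E[P1] = 5.67, E[P2] = 6.04

Work:
E[P1] = p·q·π₁(A,X) + p·(1-q)·π₁(A,Y) + (1-p)·q·π₁(B,X) + (1-p)·(1-q)·π₁(B,Y)
= 0.28·0.25·6 + 0.28·0.75·1 + 0.72·0.25·7 + 0.72·0.75·7
= 5.67

E[P2] = 6.04 (similar calculation)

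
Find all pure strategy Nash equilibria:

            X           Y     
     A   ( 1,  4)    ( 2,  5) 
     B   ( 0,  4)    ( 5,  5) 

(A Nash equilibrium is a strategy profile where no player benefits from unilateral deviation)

Nash equilibrium: (B, Y)

Work:
Best responses:
  P1 vs X: payoffs [1, 0] → best response A (payoff 1)
  P1 vs Y: payoffs [2, 5] → best response B (payoff 5)
  P2 vs A: payoffs [4, 5] → best response Y (payoff 5)
  P2 vs B: payoffs [4, 5] → best response Y (payoff 5)
Mutual best responses: (B,Y) → Nash equilibria.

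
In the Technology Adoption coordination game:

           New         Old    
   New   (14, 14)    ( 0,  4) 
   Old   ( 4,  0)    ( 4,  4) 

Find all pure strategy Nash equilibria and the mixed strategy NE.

Pure NE: (New, New) and (Old, Old); Mixed NE: p = 0.2857, q = 0.2857

Work:
Check pure NE:
(New, New): (14, 14) - no unilateral deviation beneficial
(Old, Old): (4, 4) - no unilateral deviation beneficial
Mixed NE: P1 plays New with p = 0.2857, P2 plays New with q = 0.2857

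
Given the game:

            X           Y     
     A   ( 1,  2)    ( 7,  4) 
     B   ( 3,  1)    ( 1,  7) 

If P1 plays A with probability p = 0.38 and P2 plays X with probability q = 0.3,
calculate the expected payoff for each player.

E[P1] = 2.968, E[P2] = 4.516

Work:
E[P1] = p·q·π₁(A,X) + p·(1-q)·π₁(A,Y) + (1-p)·q·π₁(B,X) + (1-p)·(1-q)·π₁(B,Y)
= 0.38·0.3·1 + 0.38·0.7·7 + 0.62·0.3·3 + 0.62·0.7·1
= 2.968

E[P2] = 4.516 (similar calculation)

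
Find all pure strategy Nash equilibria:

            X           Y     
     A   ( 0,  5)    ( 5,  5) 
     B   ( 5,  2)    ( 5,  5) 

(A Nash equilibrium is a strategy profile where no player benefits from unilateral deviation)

Nash equilibrium: (A, Y), (B, Y)

Work:
Best responses:
  P1 vs X: payoffs [0, 5] → best response B (payoff 5)
  P1 vs Y: payoffs [5, 5] → best response A/B (payoff 5)
  P2 vs A: payoffs [5, 5] → best response X/Y (payoff 5)
  P2 vs B: payoffs [2, 5] → best response Y (payoff 5)
Mutual best responses: (A,Y), (B,Y) → Nash equilibria.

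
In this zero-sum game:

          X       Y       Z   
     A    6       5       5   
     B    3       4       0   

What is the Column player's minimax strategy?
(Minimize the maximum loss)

Column should play Y or Z (all achieve the minimum), value = 5

Work:
Column player minimizes Row's maximum payoff:
Column X: max payoff to Row = 6
Column Y: max payoff to Row = 5
Column Z: max payoff to Row = 5
Minimum is 5, achieved by columns Y, Z (tied).
Each of Y or Z is a minimax strategy.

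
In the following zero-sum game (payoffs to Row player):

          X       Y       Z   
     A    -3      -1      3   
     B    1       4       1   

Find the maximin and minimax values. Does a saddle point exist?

Maximin = 1, Minimax = 1, Saddle: True

Work:
Row minimums: [-3, 1] → maximin = 1
Column maximums: [1, 4, 3] → minimax = 1
Saddle point exists! Game value = 1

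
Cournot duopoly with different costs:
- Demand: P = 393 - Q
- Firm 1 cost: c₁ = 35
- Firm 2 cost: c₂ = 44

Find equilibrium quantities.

q₁* = 122.33, q₂* = 113.33

Work:
Reaction: q₁ = (393 - 35 - q₂)/2
Reaction: q₂ = (393 - 44 - q₁)/2
Solve simultaneously:
q₁* = (393 - 2×35 + 44)/3 = 122.33
q₂* = (393 - 2×44 + 35)/3 = 113.33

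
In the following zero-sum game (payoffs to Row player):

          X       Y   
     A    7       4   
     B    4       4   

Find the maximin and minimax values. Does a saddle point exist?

Maximin = 4, Minimax = 4, Saddle: True

Work:
Row minimums: [4, 4] → maximin = 4
Column maximums: [7, 4] → minimax = 4
Saddle point exists! Game value = 4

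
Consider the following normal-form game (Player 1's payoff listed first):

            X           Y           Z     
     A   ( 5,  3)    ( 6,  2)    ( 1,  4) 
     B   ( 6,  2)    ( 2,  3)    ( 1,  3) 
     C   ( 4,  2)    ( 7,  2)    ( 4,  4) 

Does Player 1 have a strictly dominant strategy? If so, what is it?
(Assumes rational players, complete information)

No strictly dominant strategy exists for Player 1

Work:
A strategy strictly dominates another if it gives a strictly higher payoff against every opponent action. Compare each pair of P1's strategies column-by-column:
  A vs B: [5 vs 6, 6 vs 2, 1 vs 1] → A does not strictly dominate B (column X: 5 ≤ 6)
  A vs C: [5 vs 4, 6 vs 7, 1 vs 4] → A does not strictly dominate C (column Y: 6 ≤ 7)
  B vs A: [6 vs 5, 2 vs 6, 1 vs 1] → B does not strictly dominate A (column Y: 2 ≤ 6)
  B vs C: [6 vs 4, 2 vs 7, 1 vs 4] → B does not strictly dominate C (column Y: 2 ≤ 7)
  C vs A: [4 vs 5, 7 vs 6, 4 vs 1] → C does not strictly dominate A (column X: 4 ≤ 5)
  C vs B: [4 vs 6, 7 vs 2, 4 vs 1] → C does not strictly dominate B (column X: 4 ≤ 6)
No single strategy strictly dominates all others → no strictly dominant strategy.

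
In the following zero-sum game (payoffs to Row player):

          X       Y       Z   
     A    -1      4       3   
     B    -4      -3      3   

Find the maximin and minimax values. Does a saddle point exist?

Maximin = -1, Minimax = -1, Saddle: True

Work:
Row minimums: [-1, -4] → maximin = -1
Column maximums: [-1, 4, 3] → minimax = -1
Saddle point exists! Game value = -1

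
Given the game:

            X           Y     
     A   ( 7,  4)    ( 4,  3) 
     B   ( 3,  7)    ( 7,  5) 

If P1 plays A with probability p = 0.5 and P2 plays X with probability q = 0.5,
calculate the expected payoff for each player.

E[P1] = 5.25, E[P2] = 4.75

Work:
E[P1] = p·q·π₁(A,X) + p·(1-q)·π₁(A,Y) + (1-p)·q·π₁(B,X) + (1-p)·(1-q)·π₁(B,Y)
= 0.5·0.5·7 + 0.5·0.5·4 + 0.5·0.5·3 + 0.5·0.5·7
= 5.25

E[P2] = 4.75 (similar calculation)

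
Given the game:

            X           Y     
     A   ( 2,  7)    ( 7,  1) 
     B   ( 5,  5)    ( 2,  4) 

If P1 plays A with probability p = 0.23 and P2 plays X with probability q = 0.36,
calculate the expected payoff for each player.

E[P1] = 3.5676, E[P2] = 4.084

Work:
E[P1] = p·q·π₁(A,X) + p·(1-q)·π₁(A,Y) + (1-p)·q·π₁(B,X) + (1-p)·(1-q)·π₁(B,Y)
= 0.23·0.36·2 + 0.23·0.64·7 + 0.77·0.36·5 + 0.77·0.64·2
= 3.5676

E[P2] = 4.084 (similar calculation)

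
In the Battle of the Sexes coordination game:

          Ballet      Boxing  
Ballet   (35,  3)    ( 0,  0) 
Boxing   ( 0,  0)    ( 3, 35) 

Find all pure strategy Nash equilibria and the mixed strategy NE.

Pure NE: (Ballet, Ballet) and (Boxing, Boxing); Mixed NE: p = 0.9211, q = 0.0789

Work:
Check pure NE:
(Ballet, Ballet): (35, 3) - no unilateral deviation beneficial
(Boxing, Boxing): (3, 35) - no unilateral deviation beneficial
Mixed NE: P1 plays Ballet with p = 0.9211, P2 plays Ballet with q = 0.0789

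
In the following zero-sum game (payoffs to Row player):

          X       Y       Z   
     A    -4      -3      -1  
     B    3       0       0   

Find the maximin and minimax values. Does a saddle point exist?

Maximin = 0, Minimax = 0, Saddle: True

Work:
Row minimums: [-4, 0] → maximin = 0
Column maximums: [3, 0, 0] → minimax = 0
Saddle point exists! Game value = 0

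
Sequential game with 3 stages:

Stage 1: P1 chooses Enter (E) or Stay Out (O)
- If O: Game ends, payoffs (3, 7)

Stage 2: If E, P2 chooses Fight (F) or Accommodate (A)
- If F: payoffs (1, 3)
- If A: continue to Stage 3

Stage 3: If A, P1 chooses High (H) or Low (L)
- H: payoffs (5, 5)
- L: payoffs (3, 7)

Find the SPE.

SPE: (E, A, H); Outcome (5, 5)

Work:
Stage 3: P1 chooses H (5 vs 3)
Stage 2: P2: F->3, A->5 (anticipating H). Choose A
Stage 1: P1: O->3, E->5 (anticipating A, H). Choose E
SPE path: E -> A -> H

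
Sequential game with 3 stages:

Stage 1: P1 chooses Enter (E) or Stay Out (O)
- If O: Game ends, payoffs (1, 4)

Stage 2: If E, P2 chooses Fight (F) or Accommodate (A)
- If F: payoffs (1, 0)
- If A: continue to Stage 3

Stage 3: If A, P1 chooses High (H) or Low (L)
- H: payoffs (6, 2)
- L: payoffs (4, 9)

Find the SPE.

SPE: (E, A, H); Outcome (6, 2)

Work:
Stage 3: P1 chooses H (6 vs 4)
Stage 2: P2: F->0, A->2 (anticipating H). Choose A
Stage 1: P1: O->1, E->6 (anticipating A, H). Choose E
SPE path: E -> A -> H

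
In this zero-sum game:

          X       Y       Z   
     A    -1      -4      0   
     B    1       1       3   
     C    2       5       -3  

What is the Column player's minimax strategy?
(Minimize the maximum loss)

Column should play X, value = 2

Work:
Column player minimizes Row's maximum payoff:
Column X: max payoff to Row = 2
Column Y: max payoff to Row = 5
Column Z: max payoff to Row = 3
Minimum is 2, achieved by column X.
Minimax strategy: X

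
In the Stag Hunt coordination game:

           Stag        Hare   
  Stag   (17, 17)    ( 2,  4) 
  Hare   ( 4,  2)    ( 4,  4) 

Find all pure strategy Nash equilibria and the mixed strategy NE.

Pure NE: (Stag, Stag) and (Hare, Hare); Mixed NE: p = 0.1333, q = 0.1333

Work:
Check pure NE:
(Stag, Stag): (17, 17) - no unilateral deviation beneficial
(Hare, Hare): (4, 4) - no unilateral deviation beneficial
Mixed NE: P1 plays Stag with p = 0.1333, P2 plays Stag with q = 0.1333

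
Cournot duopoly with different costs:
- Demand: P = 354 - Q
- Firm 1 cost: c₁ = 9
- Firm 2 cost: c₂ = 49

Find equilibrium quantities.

q₁* = 128.33, q₂* = 88.33

Work:
Reaction: q₁ = (354 - 9 - q₂)/2
Reaction: q₂ = (354 - 49 - q₁)/2
Solve simultaneously:
q₁* = (354 - 2×9 + 49)/3 = 128.33
q₂* = (354 - 2×49 + 9)/3 = 88.33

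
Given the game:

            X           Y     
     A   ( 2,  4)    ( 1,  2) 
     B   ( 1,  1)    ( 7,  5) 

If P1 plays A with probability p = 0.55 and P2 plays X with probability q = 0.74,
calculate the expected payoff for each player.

E[P1] = 2.109, E[P2] = 2.832

Work:
E[P1] = p·q·π₁(A,X) + p·(1-q)·π₁(A,Y) + (1-p)·q·π₁(B,X) + (1-p)·(1-q)·π₁(B,Y)
= 0.55·0.74·2 + 0.55·0.26·1 + 0.45·0.74·1 + 0.45·0.26·7
= 2.109

E[P2] = 2.832 (similar calculation)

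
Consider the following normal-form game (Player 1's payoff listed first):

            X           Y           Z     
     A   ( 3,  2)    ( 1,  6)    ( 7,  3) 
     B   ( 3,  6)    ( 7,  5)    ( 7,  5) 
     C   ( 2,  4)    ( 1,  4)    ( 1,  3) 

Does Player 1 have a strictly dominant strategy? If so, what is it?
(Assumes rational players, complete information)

No strictly dominant strategy exists for Player 1

Work:
A strategy strictly dominates another if it gives a strictly higher payoff against every opponent action. Compare each pair of P1's strategies column-by-column:
  A vs B: [3 vs 3, 1 vs 7, 7 vs 7] → A does not strictly dominate B (column X: 3 ≤ 3)
  A vs C: [3 vs 2, 1 vs 1, 7 vs 1] → A does not strictly dominate C (column Y: 1 ≤ 1)
  B vs A: [3 vs 3, 7 vs 1, 7 vs 7] → B does not strictly dominate A (column X: 3 ≤ 3)
  B vs C: [3 vs 2, 7 vs 1, 7 vs 1] → B strictly dominates C
  C vs A: [2 vs 3, 1 vs 1, 1 vs 7] → C does not strictly dominate A (column X: 2 ≤ 3)
  C vs B: [2 vs 3, 1 vs 7, 1 vs 7] → C does not strictly dominate B (column X: 2 ≤ 3)
No single strategy strictly dominates all others → no strictly dominant strategy.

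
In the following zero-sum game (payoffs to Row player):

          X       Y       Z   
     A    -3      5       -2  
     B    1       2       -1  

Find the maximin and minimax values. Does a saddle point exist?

Maximin = -1, Minimax = -1, Saddle: True

Work:
Row minimums: [-3, -1] → maximin = -1
Column maximums: [1, 5, -1] → minimax = -1
Saddle point exists! Game value = -1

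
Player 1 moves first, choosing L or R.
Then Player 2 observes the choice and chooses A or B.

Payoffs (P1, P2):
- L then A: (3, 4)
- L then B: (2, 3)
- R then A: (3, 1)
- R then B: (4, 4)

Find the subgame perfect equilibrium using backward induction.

P1 plays R, P2 plays A after L and B after R; Payoff (4, 4)

Work:
Backward induction:
After L: P2 chooses A → P1 gets 3
After R: P2 chooses B → P1 gets 4
P1 chooses R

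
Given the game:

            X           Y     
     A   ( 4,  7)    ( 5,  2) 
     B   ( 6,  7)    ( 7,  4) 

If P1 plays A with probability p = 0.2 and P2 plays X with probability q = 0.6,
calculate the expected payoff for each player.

E[P1] = 6.0, E[P2] = 5.64

Work:
E[P1] = p·q·π₁(A,X) + p·(1-q)·π₁(A,Y) + (1-p)·q·π₁(B,X) + (1-p)·(1-q)·π₁(B,Y)
= 0.2·0.6·4 + 0.2·0.4·5 + 0.8·0.6·6 + 0.8·0.4·7
= 6.0

E[P2] = 5.64 (similar calculation)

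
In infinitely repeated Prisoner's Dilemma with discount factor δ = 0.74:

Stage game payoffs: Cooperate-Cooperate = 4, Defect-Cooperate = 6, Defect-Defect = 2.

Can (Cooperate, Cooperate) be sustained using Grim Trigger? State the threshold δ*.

δ* = 0.5; since δ = 0.74 ≥ 0.5, cooperation can be sustained

Work:
For Grim Trigger:
Cooperate forever: 4/(1-δ)
Defect then punished: 6 + 2·δ/(1-δ)
Need: 4/(1-δ) ≥ 6 + 2·δ/(1-δ)
Solving: δ ≥ (T-R)/(T-P) = (6-4)/(6-2) = 0.5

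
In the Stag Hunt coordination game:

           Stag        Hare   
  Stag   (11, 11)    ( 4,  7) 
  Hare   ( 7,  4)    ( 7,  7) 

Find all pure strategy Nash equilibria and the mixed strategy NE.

Pure NE: (Stag, Stag) and (Hare, Hare); Mixed NE: p = 0.4286, q = 0.4286

Work:
Check pure NE:
(Stag, Stag): (11, 11) - no unilateral deviation beneficial
(Hare, Hare): (7, 7) - no unilateral deviation beneficial
Mixed NE: P1 plays Stag with p = 0.4286, P2 plays Stag with q = 0.4286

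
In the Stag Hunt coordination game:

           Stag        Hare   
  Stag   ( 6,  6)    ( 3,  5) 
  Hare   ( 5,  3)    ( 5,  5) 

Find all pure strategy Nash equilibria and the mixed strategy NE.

Pure NE: (Stag, Stag) and (Hare, Hare); Mixed NE: p = 0.6667, q = 0.6667

Work:
Check pure NE:
(Stag, Stag): (6, 6) - no unilateral deviation beneficial
(Hare, Hare): (5, 5) - no unilateral deviation beneficial
Mixed NE: P1 plays Stag with p = 0.6667, P2 plays Stag with q = 0.6667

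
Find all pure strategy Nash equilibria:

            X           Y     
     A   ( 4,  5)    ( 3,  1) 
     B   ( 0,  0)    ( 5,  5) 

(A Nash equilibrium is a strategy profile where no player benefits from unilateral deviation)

Nash equilibrium: (A, X), (B, Y)

Work:
Best responses:
  P1 vs X: payoffs [4, 0] → best response A (payoff 4)
  P1 vs Y: payoffs [3, 5] → best response B (payoff 5)
  P2 vs A: payoffs [5, 1] → best response X (payoff 5)
  P2 vs B: payoffs [0, 5] → best response Y (payoff 5)
Mutual best responses: (A,X), (B,Y) → Nash equilibria.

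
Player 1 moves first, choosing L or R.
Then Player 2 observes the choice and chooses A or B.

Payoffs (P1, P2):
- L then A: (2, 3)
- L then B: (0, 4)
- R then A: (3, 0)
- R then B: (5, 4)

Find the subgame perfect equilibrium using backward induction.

P1 plays R, P2 plays B after L and B after R; Payoff (5, 4)

Work:
Backward induction:
After L: P2 chooses B → P1 gets 0
After R: P2 chooses B → P1 gets 5
P1 chooses R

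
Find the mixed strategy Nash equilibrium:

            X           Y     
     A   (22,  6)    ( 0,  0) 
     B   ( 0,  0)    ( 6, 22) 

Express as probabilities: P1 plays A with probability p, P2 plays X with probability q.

p = 0.7857, q = 0.2143

Work:
Find probabilities that make opponent indifferent:
P2 chooses q to make P1 indifferent between A and B
P1 chooses p to make P2 indifferent between X and Y
Mixed NE: P1 plays (A: 0.7857, B: 0.2143), P2 plays (X: 0.2143, Y: 0.7857)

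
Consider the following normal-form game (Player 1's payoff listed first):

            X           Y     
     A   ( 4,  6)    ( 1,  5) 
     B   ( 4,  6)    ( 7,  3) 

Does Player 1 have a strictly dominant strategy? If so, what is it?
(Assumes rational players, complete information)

No strictly dominant strategy exists for Player 1

Work:
A strategy strictly dominates another if it gives a strictly higher payoff against every opponent action. Compare each pair of P1's strategies column-by-column:
  A vs B: [4 vs 4, 1 vs 7] → A does not strictly dominate B (column X: 4 ≤ 4)
  B vs A: [4 vs 4, 7 vs 1] → B does not strictly dominate A (column X: 4 ≤ 4)
No single strategy strictly dominates all others → no strictly dominant strategy.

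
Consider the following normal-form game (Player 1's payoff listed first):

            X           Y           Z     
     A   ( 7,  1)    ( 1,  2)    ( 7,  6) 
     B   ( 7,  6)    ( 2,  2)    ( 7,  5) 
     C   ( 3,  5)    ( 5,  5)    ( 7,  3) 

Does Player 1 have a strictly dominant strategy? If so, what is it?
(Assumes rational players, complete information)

No strictly dominant strategy exists for Player 1

Work:
A strategy strictly dominates another if it gives a strictly higher payoff against every opponent action. Compare each pair of P1's strategies column-by-column:
  A vs B: [7 vs 7, 1 vs 2, 7 vs 7] → A does not strictly dominate B (column X: 7 ≤ 7)
  A vs C: [7 vs 3, 1 vs 5, 7 vs 7] → A does not strictly dominate C (column Y: 1 ≤ 5)
  B vs A: [7 vs 7, 2 vs 1, 7 vs 7] → B does not strictly dominate A (column X: 7 ≤ 7)
  B vs C: [7 vs 3, 2 vs 5, 7 vs 7] → B does not strictly dominate C (column Y: 2 ≤ 5)
  C vs A: [3 vs 7, 5 vs 1, 7 vs 7] → C does not strictly dominate A (column X: 3 ≤ 7)
  C vs B: [3 vs 7, 5 vs 2, 7 vs 7] → C does not strictly dominate B (column X: 3 ≤ 7)
No single strategy strictly dominates all others → no strictly dominant strategy.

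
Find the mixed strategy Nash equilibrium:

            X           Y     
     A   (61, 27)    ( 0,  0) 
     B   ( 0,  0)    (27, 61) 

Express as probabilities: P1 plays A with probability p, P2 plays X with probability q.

p = 0.6932, q = 0.3068

Work:
Find probabilities that make opponent indifferent:
P2 chooses q to make P1 indifferent between A and B
P1 chooses p to make P2 indifferent between X and Y
Mixed NE: P1 plays (A: 0.6932, B: 0.3068), P2 plays (X: 0.3068, Y: 0.6932)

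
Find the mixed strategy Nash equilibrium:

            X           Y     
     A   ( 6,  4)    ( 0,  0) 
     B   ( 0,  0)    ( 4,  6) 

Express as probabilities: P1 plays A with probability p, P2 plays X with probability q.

p = 0.6, q = 0.4

Work:
Find probabilities that make opponent indifferent:
P2 chooses q to make P1 indifferent between A and B
P1 chooses p to make P2 indifferent between X and Y
Mixed NE: P1 plays (A: 0.6, B: 0.4), P2 plays (X: 0.4, Y: 0.6)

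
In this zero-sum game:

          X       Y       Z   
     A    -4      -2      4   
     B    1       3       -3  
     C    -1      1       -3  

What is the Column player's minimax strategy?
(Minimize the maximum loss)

Column should play X, value = 1

Work:
Column player minimizes Row's maximum payoff:
Column X: max payoff to Row = 1
Column Y: max payoff to Row = 3
Column Z: max payoff to Row = 4
Minimum is 1, achieved by column X.
Minimax strategy: X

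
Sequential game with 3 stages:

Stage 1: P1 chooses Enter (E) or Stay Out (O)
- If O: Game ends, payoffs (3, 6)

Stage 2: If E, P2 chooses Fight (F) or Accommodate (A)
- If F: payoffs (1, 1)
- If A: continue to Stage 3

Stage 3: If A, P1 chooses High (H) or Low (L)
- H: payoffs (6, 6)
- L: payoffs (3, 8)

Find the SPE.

SPE: (E, A, H); Outcome (6, 6)

Work:
Stage 3: P1 chooses H (6 vs 3)
Stage 2: P2: F->1, A->6 (anticipating H). Choose A
Stage 1: P1: O->3, E->6 (anticipating A, H). Choose E
SPE path: E -> A -> H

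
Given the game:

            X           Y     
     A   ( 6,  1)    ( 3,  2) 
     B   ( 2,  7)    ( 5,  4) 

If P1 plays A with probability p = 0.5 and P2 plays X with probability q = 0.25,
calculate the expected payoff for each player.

E[P1] = 4.0, E[P2] = 3.25

Work:
E[P1] = p·q·π₁(A,X) + p·(1-q)·π₁(A,Y) + (1-p)·q·π₁(B,X) + (1-p)·(1-q)·π₁(B,Y)
= 0.5·0.25·6 + 0.5·0.75·3 + 0.5·0.25·2 + 0.5·0.75·5
= 4.0

E[P2] = 3.25 (similar calculation)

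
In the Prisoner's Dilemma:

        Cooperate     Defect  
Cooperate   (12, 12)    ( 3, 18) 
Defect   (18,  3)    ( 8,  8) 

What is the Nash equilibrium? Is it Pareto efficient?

(Defect, Defect) is NE; not Pareto efficient

Work:
Defect dominates Cooperate for both players:
If P2 cooperates: Defect (18) > Cooperate (12)
If P2 defects: Defect (8) > Cooperate (3)
NE: (Defect, Defect) with payoff (8, 8)
But (Cooperate, Cooperate) = (12, 12) Pareto dominates (8, 8)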